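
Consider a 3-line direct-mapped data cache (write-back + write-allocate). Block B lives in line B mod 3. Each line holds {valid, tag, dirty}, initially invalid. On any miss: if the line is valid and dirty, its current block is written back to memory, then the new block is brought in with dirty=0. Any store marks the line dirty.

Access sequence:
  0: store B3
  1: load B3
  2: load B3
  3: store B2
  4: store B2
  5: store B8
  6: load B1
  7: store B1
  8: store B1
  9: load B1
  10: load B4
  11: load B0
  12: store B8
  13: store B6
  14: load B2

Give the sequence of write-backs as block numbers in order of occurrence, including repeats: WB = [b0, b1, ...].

0: W B3 → L0 miss [D]
1: R B3 → L0 hit [D]
2: R B3 → L0 hit [D]
3: W B2 → L2 miss [D]
4: W B2 → L2 hit [D]
5: W B8 → L2 miss wb→B2 [D]
6: R B1 → L1 miss [-]
7: W B1 → L1 hit [D]
8: W B1 → L1 hit [D]
9: R B1 → L1 hit [D]
10: R B4 → L1 miss wb→B1 [-]
11: R B0 → L0 miss wb→B3 [-]
12: W B8 → L2 hit [D]
13: W B6 → L0 miss [D]
14: R B2 → L2 miss wb→B8 [-]

WB = [2, 1, 3, 8]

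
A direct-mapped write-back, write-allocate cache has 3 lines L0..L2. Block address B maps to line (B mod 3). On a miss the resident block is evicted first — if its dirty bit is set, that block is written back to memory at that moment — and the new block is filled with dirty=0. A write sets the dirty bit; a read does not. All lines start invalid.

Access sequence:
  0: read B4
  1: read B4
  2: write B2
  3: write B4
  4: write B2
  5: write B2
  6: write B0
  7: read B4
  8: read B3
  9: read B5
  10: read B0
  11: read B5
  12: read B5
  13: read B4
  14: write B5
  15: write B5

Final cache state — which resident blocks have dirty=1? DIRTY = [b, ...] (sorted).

DIRTY = [4, 5]

  0 | R B4 → L1 miss [-]
  1 | R B4 → L1 hit [-]
  2 | W B2 → L2 miss [D]
  3 | W B4 → L1 hit [D]
  4 | W B2 → L2 hit [D]
  5 | W B2 → L2 hit [D]
  6 | W B0 → L0 miss [D]
  7 | R B4 → L1 hit [D]
  8 | R B3 → L0 miss wb→B0 [-]
  9 | R B5 → L2 miss wb→B2 [-]
  10 | R B0 → L0 miss [-]
  11 | R B5 → L2 hit [-]
  12 | R B5 → L2 hit [-]
  13 | R B4 → L1 hit [D]
  14 | W B5 → L2 hit [D]
  15 | W B5 → L2 hit [D]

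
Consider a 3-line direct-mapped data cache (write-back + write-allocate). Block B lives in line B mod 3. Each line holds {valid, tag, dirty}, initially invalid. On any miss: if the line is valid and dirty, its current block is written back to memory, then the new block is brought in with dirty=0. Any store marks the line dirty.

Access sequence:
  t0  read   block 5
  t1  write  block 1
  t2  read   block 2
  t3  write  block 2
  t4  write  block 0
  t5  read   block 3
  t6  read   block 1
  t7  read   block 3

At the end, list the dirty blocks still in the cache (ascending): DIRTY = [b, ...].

DIRTY = [1, 2]

  0 | R B5 → L2 miss [-]
  1 | W B1 → L1 miss [D]
  2 | R B2 → L2 miss [-]
  3 | W B2 → L2 hit [D]
  4 | W B0 → L0 miss [D]
  5 | R B3 → L0 miss wb→B0 [-]
  6 | R B1 → L1 hit [D]
  7 | R B3 → L0 hit [-]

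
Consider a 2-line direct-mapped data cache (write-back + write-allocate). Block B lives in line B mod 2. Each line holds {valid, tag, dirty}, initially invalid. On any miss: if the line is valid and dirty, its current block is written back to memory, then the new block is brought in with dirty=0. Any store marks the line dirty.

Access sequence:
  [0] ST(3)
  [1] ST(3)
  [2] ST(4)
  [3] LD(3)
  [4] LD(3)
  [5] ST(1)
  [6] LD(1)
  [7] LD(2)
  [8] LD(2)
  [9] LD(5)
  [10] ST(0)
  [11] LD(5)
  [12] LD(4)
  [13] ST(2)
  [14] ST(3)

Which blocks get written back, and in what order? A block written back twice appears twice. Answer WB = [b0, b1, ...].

0: W B3 → L1 miss [D]
1: W B3 → L1 hit [D]
2: W B4 → L0 miss [D]
3: R B3 → L1 hit [D]
4: R B3 → L1 hit [D]
5: W B1 → L1 miss wb→B3 [D]
6: R B1 → L1 hit [D]
7: R B2 → L0 miss wb→B4 [-]
8: R B2 → L0 hit [-]
9: R B5 → L1 miss wb→B1 [-]
10: W B0 → L0 miss [D]
11: R B5 → L1 hit [-]
12: R B4 → L0 miss wb→B0 [-]
13: W B2 → L0 miss [D]
14: W B3 → L1 miss [D]

WB = [3, 4, 1, 0]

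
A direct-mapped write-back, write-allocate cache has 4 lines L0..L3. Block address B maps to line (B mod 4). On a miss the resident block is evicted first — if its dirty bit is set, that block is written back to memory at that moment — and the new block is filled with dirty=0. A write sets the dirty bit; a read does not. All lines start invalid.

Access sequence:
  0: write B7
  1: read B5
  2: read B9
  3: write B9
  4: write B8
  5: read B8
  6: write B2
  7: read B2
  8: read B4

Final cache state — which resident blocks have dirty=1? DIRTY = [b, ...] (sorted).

0: W B7 → L3 miss [D]
1: R B5 → L1 miss [-]
2: R B9 → L1 miss [-]
3: W B9 → L1 hit [D]
4: W B8 → L0 miss [D]
5: R B8 → L0 hit [D]
6: W B2 → L2 miss [D]
7: R B2 → L2 hit [D]
8: R B4 → L0 miss wb→B8 [-]

DIRTY = [2, 7, 9]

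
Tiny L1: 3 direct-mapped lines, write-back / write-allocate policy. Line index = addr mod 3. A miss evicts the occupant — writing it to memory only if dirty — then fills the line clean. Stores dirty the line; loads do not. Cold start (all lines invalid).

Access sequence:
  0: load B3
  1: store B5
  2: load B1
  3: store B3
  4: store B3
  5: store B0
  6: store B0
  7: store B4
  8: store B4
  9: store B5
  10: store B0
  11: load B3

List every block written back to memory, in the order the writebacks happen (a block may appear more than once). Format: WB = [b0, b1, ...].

0: R B3 -> L0 miss  d=-]
1: W B5 -> L2 miss  d=D]
2: R B1 -> L1 miss  d=-]
3: W B3 -> L0 hit  d=D]
4: W B3 -> L0 hit  d=D]
5: W B0 -> L0 miss wb->B3  d=D]
6: W B0 -> L0 hit  d=D]
7: W B4 -> L1 miss  d=D]
8: W B4 -> L1 hit  d=D]
9: W B5 -> L2 hit  d=D]
10: W B0 -> L0 hit  d=D]
11: R B3 -> L0 miss wb->B0  d=-]

WB = [3, 0]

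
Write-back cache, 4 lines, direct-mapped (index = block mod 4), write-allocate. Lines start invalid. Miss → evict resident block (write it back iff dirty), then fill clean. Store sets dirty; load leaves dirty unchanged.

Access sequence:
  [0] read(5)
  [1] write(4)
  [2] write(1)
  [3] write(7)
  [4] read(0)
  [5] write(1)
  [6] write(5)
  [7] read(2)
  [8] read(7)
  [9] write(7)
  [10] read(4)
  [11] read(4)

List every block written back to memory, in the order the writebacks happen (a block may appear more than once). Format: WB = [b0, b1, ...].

  0 | R B5 → L1 miss [-]
  1 | W B4 → L0 miss [D]
  2 | W B1 → L1 miss [D]
  3 | W B7 → L3 miss [D]
  4 | R B0 → L0 miss wb→B4 [-]
  5 | W B1 → L1 hit [D]
  6 | W B5 → L1 miss wb→B1 [D]
  7 | R B2 → L2 miss [-]
  8 | R B7 → L3 hit [D]
  9 | W B7 → L3 hit [D]
  10 | R B4 → L0 miss [-]
  11 | R B4 → L0 hit [-]

WB = [4, 1]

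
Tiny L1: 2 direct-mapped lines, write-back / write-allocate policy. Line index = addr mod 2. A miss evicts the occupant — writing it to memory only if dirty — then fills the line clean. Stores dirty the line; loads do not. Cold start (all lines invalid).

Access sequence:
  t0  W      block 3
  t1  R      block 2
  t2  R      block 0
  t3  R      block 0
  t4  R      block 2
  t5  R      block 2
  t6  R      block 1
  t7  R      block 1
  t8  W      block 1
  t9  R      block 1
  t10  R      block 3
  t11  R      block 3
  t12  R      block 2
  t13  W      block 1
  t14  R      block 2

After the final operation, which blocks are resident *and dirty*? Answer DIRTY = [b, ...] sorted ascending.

  0 | W B3 → L1 miss [D]
  1 | R B2 → L0 miss [-]
  2 | R B0 → L0 miss [-]
  3 | R B0 → L0 hit [-]
  4 | R B2 → L0 miss [-]
  5 | R B2 → L0 hit [-]
  6 | R B1 → L1 miss wb→B3 [-]
  7 | R B1 → L1 hit [-]
  8 | W B1 → L1 hit [D]
  9 | R B1 → L1 hit [D]
  10 | R B3 → L1 miss wb→B1 [-]
  11 | R B3 → L1 hit [-]
  12 | R B2 → L0 hit [-]
  13 | W B1 → L1 miss [D]
  14 | R B2 → L0 hit [-]

DIRTY = [1]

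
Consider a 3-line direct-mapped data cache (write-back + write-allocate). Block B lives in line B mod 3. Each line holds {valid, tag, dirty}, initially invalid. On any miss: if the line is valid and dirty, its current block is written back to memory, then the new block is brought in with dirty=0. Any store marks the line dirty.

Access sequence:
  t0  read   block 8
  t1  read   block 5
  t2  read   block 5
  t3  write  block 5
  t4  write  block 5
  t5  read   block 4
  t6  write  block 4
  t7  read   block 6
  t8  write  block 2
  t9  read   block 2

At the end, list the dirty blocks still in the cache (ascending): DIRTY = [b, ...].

DIRTY = [2, 4]

0: R B8 → L2 miss [-]
1: R B5 → L2 miss [-]
2: R B5 → L2 hit [-]
3: W B5 → L2 hit [D]
4: W B5 → L2 hit [D]
5: R B4 → L1 miss [-]
6: W B4 → L1 hit [D]
7: R B6 → L0 miss [-]
8: W B2 → L2 miss wb→B5 [D]
9: R B2 → L2 hit [D]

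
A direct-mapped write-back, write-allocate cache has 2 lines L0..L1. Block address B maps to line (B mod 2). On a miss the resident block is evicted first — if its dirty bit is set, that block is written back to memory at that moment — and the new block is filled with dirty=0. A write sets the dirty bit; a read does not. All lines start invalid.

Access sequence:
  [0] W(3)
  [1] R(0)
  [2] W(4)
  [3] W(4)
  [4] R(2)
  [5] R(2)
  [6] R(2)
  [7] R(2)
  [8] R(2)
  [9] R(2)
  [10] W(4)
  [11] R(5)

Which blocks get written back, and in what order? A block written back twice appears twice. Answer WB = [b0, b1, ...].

  0 | W B3 → L1 miss [D]
  1 | R B0 → L0 miss [-]
  2 | W B4 → L0 miss [D]
  3 | W B4 → L0 hit [D]
  4 | R B2 → L0 miss wb→B4 [-]
  5 | R B2 → L0 hit [-]
  6 | R B2 → L0 hit [-]
  7 | R B2 → L0 hit [-]
  8 | R B2 → L0 hit [-]
  9 | R B2 → L0 hit [-]
  10 | W B4 → L0 miss [D]
  11 | R B5 → L1 miss wb→B3 [-]

WB = [4, 3]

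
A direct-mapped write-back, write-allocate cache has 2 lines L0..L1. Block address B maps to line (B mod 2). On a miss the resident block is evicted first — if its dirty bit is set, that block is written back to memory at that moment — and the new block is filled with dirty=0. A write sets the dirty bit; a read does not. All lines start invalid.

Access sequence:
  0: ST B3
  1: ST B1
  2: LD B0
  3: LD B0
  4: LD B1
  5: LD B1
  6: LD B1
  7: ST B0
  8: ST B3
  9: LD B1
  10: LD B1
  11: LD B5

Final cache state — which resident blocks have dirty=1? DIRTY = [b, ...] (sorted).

0: W B3 -> L1 miss  d=D]
1: W B1 -> L1 miss wb->B3  d=D]
2: R B0 -> L0 miss  d=-]
3: R B0 -> L0 hit  d=-]
4: R B1 -> L1 hit  d=D]
5: R B1 -> L1 hit  d=D]
6: R B1 -> L1 hit  d=D]
7: W B0 -> L0 hit  d=D]
8: W B3 -> L1 miss wb->B1  d=D]
9: R B1 -> L1 miss wb->B3  d=-]
10: R B1 -> L1 hit  d=-]
11: R B5 -> L1 miss  d=-]

DIRTY = [0]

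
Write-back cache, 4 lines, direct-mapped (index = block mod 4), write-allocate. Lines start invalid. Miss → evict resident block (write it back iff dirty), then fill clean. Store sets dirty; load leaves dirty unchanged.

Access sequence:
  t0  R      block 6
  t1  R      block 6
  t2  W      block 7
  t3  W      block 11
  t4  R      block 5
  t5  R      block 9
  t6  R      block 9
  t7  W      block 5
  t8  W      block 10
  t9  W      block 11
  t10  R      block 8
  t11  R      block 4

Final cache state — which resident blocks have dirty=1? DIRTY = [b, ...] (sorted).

DIRTY = [5, 10, 11]

0: R B6 -> L2 miss  d=-]
1: R B6 -> L2 hit  d=-]
2: W B7 -> L3 miss  d=D]
3: W B11 -> L3 miss wb->B7  d=D]
4: R B5 -> L1 miss  d=-]
5: R B9 -> L1 miss  d=-]
6: R B9 -> L1 hit  d=-]
7: W B5 -> L1 miss  d=D]
8: W B10 -> L2 miss  d=D]
9: W B11 -> L3 hit  d=D]
10: R B8 -> L0 miss  d=-]
11: R B4 -> L0 miss  d=-]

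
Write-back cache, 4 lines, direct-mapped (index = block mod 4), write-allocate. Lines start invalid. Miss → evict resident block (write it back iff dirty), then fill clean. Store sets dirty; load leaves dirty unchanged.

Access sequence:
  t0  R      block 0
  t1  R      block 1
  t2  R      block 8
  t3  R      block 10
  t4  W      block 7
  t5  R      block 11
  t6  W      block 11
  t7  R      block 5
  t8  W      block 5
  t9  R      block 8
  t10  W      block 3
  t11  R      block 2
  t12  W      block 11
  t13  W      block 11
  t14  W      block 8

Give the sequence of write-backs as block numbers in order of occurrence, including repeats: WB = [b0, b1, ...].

  0 | R B0 → L0 miss [-]
  1 | R B1 → L1 miss [-]
  2 | R B8 → L0 miss [-]
  3 | R B10 → L2 miss [-]
  4 | W B7 → L3 miss [D]
  5 | R B11 → L3 miss wb→B7 [-]
  6 | W B11 → L3 hit [D]
  7 | R B5 → L1 miss [-]
  8 | W B5 → L1 hit [D]
  9 | R B8 → L0 hit [-]
  10 | W B3 → L3 miss wb→B11 [D]
  11 | R B2 → L2 miss [-]
  12 | W B11 → L3 miss wb→B3 [D]
  13 | W B11 → L3 hit [D]
  14 | W B8 → L0 hit [D]

WB = [7, 11, 3]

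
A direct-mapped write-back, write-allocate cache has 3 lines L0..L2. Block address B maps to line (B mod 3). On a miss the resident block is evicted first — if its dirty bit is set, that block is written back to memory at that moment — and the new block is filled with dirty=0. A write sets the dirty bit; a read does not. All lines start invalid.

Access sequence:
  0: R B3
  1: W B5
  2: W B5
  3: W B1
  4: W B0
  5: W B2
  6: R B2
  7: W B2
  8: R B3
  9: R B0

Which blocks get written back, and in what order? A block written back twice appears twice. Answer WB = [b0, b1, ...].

WB = [5, 0]

0: R B3 → L0 miss [-]
1: W B5 → L2 miss [D]
2: W B5 → L2 hit [D]
3: W B1 → L1 miss [D]
4: W B0 → L0 miss [D]
5: W B2 → L2 miss wb→B5 [D]
6: R B2 → L2 hit [D]
7: W B2 → L2 hit [D]
8: R B3 → L0 miss wb→B0 [-]
9: R B0 → L0 miss [-]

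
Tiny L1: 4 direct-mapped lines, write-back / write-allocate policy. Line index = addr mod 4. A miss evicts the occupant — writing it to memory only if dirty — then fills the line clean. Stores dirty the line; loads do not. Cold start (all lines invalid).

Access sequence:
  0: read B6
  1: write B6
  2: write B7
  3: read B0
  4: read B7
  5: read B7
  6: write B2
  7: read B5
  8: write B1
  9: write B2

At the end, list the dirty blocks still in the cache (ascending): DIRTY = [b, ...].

DIRTY = [1, 2, 7]

0: R B6 -> L2 miss  d=-]
1: W B6 -> L2 hit  d=D]
2: W B7 -> L3 miss  d=D]
3: R B0 -> L0 miss  d=-]
4: R B7 -> L3 hit  d=D]
5: R B7 -> L3 hit  d=D]
6: W B2 -> L2 miss wb->B6  d=D]
7: R B5 -> L1 miss  d=-]
8: W B1 -> L1 miss  d=D]
9: W B2 -> L2 hit  d=D]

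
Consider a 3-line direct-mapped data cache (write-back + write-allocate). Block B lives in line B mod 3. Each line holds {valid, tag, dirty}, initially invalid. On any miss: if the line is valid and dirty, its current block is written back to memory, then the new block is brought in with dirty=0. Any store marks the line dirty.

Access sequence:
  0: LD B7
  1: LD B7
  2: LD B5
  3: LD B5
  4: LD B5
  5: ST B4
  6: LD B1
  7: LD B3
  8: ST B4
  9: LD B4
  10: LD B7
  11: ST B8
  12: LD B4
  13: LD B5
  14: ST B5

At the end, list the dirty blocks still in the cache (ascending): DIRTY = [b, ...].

0: R B7 -> L1 miss  d=-]
1: R B7 -> L1 hit  d=-]
2: R B5 -> L2 miss  d=-]
3: R B5 -> L2 hit  d=-]
4: R B5 -> L2 hit  d=-]
5: W B4 -> L1 miss  d=D]
6: R B1 -> L1 miss wb->B4  d=-]
7: R B3 -> L0 miss  d=-]
8: W B4 -> L1 miss  d=D]
9: R B4 -> L1 hit  d=D]
10: R B7 -> L1 miss wb->B4  d=-]
11: W B8 -> L2 miss  d=D]
12: R B4 -> L1 miss  d=-]
13: R B5 -> L2 miss wb->B8  d=-]
14: W B5 -> L2 hit  d=D]

DIRTY = [5]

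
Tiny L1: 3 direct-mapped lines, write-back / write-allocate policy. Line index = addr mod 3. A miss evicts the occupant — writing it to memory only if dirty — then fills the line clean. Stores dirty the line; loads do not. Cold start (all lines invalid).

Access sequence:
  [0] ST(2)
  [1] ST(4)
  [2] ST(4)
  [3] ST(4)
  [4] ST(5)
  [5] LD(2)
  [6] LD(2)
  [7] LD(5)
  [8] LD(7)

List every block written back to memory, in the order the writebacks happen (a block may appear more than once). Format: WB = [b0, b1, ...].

  0 | W B2 → L2 miss [D]
  1 | W B4 → L1 miss [D]
  2 | W B4 → L1 hit [D]
  3 | W B4 → L1 hit [D]
  4 | W B5 → L2 miss wb→B2 [D]
  5 | R B2 → L2 miss wb→B5 [-]
  6 | R B2 → L2 hit [-]
  7 | R B5 → L2 miss [-]
  8 | R B7 → L1 miss wb→B4 [-]

WB = [2, 5, 4]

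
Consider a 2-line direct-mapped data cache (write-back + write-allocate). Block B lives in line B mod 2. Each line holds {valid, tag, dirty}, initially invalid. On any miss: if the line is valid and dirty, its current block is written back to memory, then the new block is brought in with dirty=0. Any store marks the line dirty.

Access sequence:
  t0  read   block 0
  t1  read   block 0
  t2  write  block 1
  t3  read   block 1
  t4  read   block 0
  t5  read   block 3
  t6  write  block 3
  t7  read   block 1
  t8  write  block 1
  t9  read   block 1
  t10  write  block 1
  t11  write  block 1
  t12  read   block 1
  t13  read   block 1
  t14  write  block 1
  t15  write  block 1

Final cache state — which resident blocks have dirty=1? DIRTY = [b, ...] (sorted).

DIRTY = [1]

0: R B0 → L0 miss [-]
1: R B0 → L0 hit [-]
2: W B1 → L1 miss [D]
3: R B1 → L1 hit [D]
4: R B0 → L0 hit [-]
5: R B3 → L1 miss wb→B1 [-]
6: W B3 → L1 hit [D]
7: R B1 → L1 miss wb→B3 [-]
8: W B1 → L1 hit [D]
9: R B1 → L1 hit [D]
10: W B1 → L1 hit [D]
11: W B1 → L1 hit [D]
12: R B1 → L1 hit [D]
13: R B1 → L1 hit [D]
14: W B1 → L1 hit [D]
15: W B1 → L1 hit [D]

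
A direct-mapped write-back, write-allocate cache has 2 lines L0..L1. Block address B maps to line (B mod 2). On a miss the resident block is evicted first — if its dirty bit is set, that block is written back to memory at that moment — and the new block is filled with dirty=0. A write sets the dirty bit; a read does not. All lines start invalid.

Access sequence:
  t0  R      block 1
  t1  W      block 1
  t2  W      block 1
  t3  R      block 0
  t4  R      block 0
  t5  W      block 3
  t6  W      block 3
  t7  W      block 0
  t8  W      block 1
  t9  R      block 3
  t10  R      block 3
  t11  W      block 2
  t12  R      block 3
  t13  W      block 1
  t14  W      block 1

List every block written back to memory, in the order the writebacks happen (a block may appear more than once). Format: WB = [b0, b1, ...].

WB = [1, 3, 1, 0]

0: R B1 → L1 miss [-]
1: W B1 → L1 hit [D]
2: W B1 → L1 hit [D]
3: R B0 → L0 miss [-]
4: R B0 → L0 hit [-]
5: W B3 → L1 miss wb→B1 [D]
6: W B3 → L1 hit [D]
7: W B0 → L0 hit [D]
8: W B1 → L1 miss wb→B3 [D]
9: R B3 → L1 miss wb→B1 [-]
10: R B3 → L1 hit [-]
11: W B2 → L0 miss wb→B0 [D]
12: R B3 → L1 hit [-]
13: W B1 → L1 miss [D]
14: W B1 → L1 hit [D]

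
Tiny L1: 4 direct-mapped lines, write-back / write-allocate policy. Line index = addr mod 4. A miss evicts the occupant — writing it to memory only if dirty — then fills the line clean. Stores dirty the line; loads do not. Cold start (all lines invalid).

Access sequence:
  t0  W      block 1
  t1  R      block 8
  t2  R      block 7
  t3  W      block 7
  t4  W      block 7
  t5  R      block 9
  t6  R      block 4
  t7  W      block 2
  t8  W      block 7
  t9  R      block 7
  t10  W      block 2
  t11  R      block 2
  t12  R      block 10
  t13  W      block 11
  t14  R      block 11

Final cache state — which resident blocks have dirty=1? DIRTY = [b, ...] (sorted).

DIRTY = [11]

  0 | W B1 → L1 miss [D]
  1 | R B8 → L0 miss [-]
  2 | R B7 → L3 miss [-]
  3 | W B7 → L3 hit [D]
  4 | W B7 → L3 hit [D]
  5 | R B9 → L1 miss wb→B1 [-]
  6 | R B4 → L0 miss [-]
  7 | W B2 → L2 miss [D]
  8 | W B7 → L3 hit [D]
  9 | R B7 → L3 hit [D]
  10 | W B2 → L2 hit [D]
  11 | R B2 → L2 hit [D]
  12 | R B10 → L2 miss wb→B2 [-]
  13 | W B11 → L3 miss wb→B7 [D]
  14 | R B11 → L3 hit [D]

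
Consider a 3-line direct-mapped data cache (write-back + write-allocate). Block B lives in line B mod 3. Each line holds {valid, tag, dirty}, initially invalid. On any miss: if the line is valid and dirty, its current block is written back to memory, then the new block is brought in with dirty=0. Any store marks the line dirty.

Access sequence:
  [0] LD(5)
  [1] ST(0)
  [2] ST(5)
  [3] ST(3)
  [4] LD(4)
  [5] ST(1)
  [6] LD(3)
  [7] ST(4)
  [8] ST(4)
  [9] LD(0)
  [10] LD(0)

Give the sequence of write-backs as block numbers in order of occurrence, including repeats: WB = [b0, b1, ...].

  0 | R B5 → L2 miss [-]
  1 | W B0 → L0 miss [D]
  2 | W B5 → L2 hit [D]
  3 | W B3 → L0 miss wb→B0 [D]
  4 | R B4 → L1 miss [-]
  5 | W B1 → L1 miss [D]
  6 | R B3 → L0 hit [D]
  7 | W B4 → L1 miss wb→B1 [D]
  8 | W B4 → L1 hit [D]
  9 | R B0 → L0 miss wb→B3 [-]
  10 | R B0 → L0 hit [-]

WB = [0, 1, 3]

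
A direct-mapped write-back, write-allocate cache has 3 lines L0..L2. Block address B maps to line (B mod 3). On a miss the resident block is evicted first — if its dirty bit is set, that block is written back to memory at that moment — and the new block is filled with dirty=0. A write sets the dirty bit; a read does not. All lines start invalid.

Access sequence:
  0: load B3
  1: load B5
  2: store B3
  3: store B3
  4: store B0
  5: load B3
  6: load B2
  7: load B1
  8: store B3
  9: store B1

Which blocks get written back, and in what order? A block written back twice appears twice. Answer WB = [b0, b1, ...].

0: R B3 → L0 miss [-]
1: R B5 → L2 miss [-]
2: W B3 → L0 hit [D]
3: W B3 → L0 hit [D]
4: W B0 → L0 miss wb→B3 [D]
5: R B3 → L0 miss wb→B0 [-]
6: R B2 → L2 miss [-]
7: R B1 → L1 miss [-]
8: W B3 → L0 hit [D]
9: W B1 → L1 hit [D]

WB = [3, 0]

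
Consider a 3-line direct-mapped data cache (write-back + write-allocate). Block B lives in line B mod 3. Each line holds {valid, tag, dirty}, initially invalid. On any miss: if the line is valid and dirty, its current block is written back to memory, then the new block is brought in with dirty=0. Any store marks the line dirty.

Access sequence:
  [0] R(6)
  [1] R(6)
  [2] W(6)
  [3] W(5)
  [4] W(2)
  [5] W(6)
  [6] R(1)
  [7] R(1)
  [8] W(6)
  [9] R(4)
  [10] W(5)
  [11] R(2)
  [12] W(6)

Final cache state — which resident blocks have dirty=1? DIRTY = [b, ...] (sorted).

  0 | R B6 → L0 miss [-]
  1 | R B6 → L0 hit [-]
  2 | W B6 → L0 hit [D]
  3 | W B5 → L2 miss [D]
  4 | W B2 → L2 miss wb→B5 [D]
  5 | W B6 → L0 hit [D]
  6 | R B1 → L1 miss [-]
  7 | R B1 → L1 hit [-]
  8 | W B6 → L0 hit [D]
  9 | R B4 → L1 miss [-]
  10 | W B5 → L2 miss wb→B2 [D]
  11 | R B2 → L2 miss wb→B5 [-]
  12 | W B6 → L0 hit [D]

DIRTY = [6]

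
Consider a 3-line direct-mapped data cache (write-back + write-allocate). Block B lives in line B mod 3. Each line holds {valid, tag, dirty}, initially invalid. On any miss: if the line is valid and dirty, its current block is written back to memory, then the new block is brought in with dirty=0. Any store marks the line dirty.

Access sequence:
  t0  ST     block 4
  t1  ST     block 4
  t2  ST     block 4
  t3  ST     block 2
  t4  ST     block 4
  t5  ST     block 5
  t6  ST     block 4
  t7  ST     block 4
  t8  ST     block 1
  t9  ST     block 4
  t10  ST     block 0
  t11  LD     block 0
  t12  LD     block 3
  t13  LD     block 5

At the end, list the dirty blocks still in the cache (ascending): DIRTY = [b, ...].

DIRTY = [4, 5]

  0 | W B4 → L1 miss [D]
  1 | W B4 → L1 hit [D]
  2 | W B4 → L1 hit [D]
  3 | W B2 → L2 miss [D]
  4 | W B4 → L1 hit [D]
  5 | W B5 → L2 miss wb→B2 [D]
  6 | W B4 → L1 hit [D]
  7 | W B4 → L1 hit [D]
  8 | W B1 → L1 miss wb→B4 [D]
  9 | W B4 → L1 miss wb→B1 [D]
  10 | W B0 → L0 miss [D]
  11 | R B0 → L0 hit [D]
  12 | R B3 → L0 miss wb→B0 [-]
  13 | R B5 → L2 hit [D]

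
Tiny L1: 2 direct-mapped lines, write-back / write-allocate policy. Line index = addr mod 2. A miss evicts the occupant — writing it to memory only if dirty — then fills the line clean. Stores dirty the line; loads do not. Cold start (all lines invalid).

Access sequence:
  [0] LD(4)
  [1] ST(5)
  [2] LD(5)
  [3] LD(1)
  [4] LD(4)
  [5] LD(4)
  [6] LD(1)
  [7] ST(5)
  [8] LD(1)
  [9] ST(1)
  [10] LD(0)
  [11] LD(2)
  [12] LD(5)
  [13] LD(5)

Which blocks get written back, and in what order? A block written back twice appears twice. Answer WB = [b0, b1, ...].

WB = [5, 5, 1]

  0 | R B4 → L0 miss [-]
  1 | W B5 → L1 miss [D]
  2 | R B5 → L1 hit [D]
  3 | R B1 → L1 miss wb→B5 [-]
  4 | R B4 → L0 hit [-]
  5 | R B4 → L0 hit [-]
  6 | R B1 → L1 hit [-]
  7 | W B5 → L1 miss [D]
  8 | R B1 → L1 miss wb→B5 [-]
  9 | W B1 → L1 hit [D]
  10 | R B0 → L0 miss [-]
  11 | R B2 → L0 miss [-]
  12 | R B5 → L1 miss wb→B1 [-]
  13 | R B5 → L1 hit [-]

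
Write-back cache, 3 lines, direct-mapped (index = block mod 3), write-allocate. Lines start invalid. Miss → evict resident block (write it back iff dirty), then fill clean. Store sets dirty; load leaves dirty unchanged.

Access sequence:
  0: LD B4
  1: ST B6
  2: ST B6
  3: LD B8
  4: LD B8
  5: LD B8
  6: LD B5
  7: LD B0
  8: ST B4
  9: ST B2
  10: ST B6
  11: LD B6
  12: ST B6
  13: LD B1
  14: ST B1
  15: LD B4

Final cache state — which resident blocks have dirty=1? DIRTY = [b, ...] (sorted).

DIRTY = [2, 6]

  0 | R B4 → L1 miss [-]
  1 | W B6 → L0 miss [D]
  2 | W B6 → L0 hit [D]
  3 | R B8 → L2 miss [-]
  4 | R B8 → L2 hit [-]
  5 | R B8 → L2 hit [-]
  6 | R B5 → L2 miss [-]
  7 | R B0 → L0 miss wb→B6 [-]
  8 | W B4 → L1 hit [D]
  9 | W B2 → L2 miss [D]
  10 | W B6 → L0 miss [D]
  11 | R B6 → L0 hit [D]
  12 | W B6 → L0 hit [D]
  13 | R B1 → L1 miss wb→B4 [-]
  14 | W B1 → L1 hit [D]
  15 | R B4 → L1 miss wb→B1 [-]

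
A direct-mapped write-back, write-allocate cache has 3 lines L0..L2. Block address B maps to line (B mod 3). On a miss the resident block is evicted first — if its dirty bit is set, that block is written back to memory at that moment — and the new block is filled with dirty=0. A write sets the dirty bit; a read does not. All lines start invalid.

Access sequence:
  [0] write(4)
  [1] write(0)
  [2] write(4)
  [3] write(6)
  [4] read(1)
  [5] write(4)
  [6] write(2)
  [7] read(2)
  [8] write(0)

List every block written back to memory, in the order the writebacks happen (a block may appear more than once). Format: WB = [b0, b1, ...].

WB = [0, 4, 6]

0: W B4 → L1 miss [D]
1: W B0 → L0 miss [D]
2: W B4 → L1 hit [D]
3: W B6 → L0 miss wb→B0 [D]
4: R B1 → L1 miss wb→B4 [-]
5: W B4 → L1 miss [D]
6: W B2 → L2 miss [D]
7: R B2 → L2 hit [D]
8: W B0 → L0 miss wb→B6 [D]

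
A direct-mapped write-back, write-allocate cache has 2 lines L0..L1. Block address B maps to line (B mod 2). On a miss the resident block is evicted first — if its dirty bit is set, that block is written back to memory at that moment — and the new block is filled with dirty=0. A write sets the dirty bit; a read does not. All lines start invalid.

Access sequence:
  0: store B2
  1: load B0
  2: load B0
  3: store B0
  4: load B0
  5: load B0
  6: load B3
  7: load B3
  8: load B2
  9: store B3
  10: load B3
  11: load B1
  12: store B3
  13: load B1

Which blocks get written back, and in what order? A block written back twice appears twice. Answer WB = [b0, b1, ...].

0: W B2 → L0 miss [D]
1: R B0 → L0 miss wb→B2 [-]
2: R B0 → L0 hit [-]
3: W B0 → L0 hit [D]
4: R B0 → L0 hit [D]
5: R B0 → L0 hit [D]
6: R B3 → L1 miss [-]
7: R B3 → L1 hit [-]
8: R B2 → L0 miss wb→B0 [-]
9: W B3 → L1 hit [D]
10: R B3 → L1 hit [D]
11: R B1 → L1 miss wb→B3 [-]
12: W B3 → L1 miss [D]
13: R B1 → L1 miss wb→B3 [-]

WB = [2, 0, 3, 3]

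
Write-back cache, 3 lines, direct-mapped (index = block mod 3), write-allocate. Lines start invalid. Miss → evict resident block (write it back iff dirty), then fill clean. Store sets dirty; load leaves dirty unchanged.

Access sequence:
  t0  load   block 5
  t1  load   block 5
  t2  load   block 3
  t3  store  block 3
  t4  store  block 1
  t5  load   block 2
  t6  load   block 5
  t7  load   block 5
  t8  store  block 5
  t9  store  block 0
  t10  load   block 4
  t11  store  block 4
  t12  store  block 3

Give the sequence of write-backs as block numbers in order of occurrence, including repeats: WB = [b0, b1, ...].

0: R B5 → L2 miss [-]
1: R B5 → L2 hit [-]
2: R B3 → L0 miss [-]
3: W B3 → L0 hit [D]
4: W B1 → L1 miss [D]
5: R B2 → L2 miss [-]
6: R B5 → L2 miss [-]
7: R B5 → L2 hit [-]
8: W B5 → L2 hit [D]
9: W B0 → L0 miss wb→B3 [D]
10: R B4 → L1 miss wb→B1 [-]
11: W B4 → L1 hit [D]
12: W B3 → L0 miss wb→B0 [D]

WB = [3, 1, 0]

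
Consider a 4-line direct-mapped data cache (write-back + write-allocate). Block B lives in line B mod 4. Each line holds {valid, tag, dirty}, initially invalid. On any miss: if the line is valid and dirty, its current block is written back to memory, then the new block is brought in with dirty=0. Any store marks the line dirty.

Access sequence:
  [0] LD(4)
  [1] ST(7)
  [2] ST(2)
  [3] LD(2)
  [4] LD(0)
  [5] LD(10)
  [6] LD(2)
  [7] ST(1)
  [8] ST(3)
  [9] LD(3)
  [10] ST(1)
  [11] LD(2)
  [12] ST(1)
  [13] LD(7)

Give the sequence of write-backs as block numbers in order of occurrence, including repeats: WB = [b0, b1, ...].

0: R B4 → L0 miss [-]
1: W B7 → L3 miss [D]
2: W B2 → L2 miss [D]
3: R B2 → L2 hit [D]
4: R B0 → L0 miss [-]
5: R B10 → L2 miss wb→B2 [-]
6: R B2 → L2 miss [-]
7: W B1 → L1 miss [D]
8: W B3 → L3 miss wb→B7 [D]
9: R B3 → L3 hit [D]
10: W B1 → L1 hit [D]
11: R B2 → L2 hit [-]
12: W B1 → L1 hit [D]
13: R B7 → L3 miss wb→B3 [-]

WB = [2, 7, 3]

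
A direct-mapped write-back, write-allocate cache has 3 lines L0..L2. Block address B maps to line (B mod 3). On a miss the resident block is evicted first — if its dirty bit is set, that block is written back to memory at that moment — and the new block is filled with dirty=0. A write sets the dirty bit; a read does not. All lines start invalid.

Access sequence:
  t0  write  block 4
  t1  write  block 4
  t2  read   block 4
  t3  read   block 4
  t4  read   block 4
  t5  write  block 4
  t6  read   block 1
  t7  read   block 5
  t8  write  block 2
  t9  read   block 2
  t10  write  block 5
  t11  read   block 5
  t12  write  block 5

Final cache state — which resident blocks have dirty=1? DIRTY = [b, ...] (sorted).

  0 | W B4 → L1 miss [D]
  1 | W B4 → L1 hit [D]
  2 | R B4 → L1 hit [D]
  3 | R B4 → L1 hit [D]
  4 | R B4 → L1 hit [D]
  5 | W B4 → L1 hit [D]
  6 | R B1 → L1 miss wb→B4 [-]
  7 | R B5 → L2 miss [-]
  8 | W B2 → L2 miss [D]
  9 | R B2 → L2 hit [D]
  10 | W B5 → L2 miss wb→B2 [D]
  11 | R B5 → L2 hit [D]
  12 | W B5 → L2 hit [D]

DIRTY = [5]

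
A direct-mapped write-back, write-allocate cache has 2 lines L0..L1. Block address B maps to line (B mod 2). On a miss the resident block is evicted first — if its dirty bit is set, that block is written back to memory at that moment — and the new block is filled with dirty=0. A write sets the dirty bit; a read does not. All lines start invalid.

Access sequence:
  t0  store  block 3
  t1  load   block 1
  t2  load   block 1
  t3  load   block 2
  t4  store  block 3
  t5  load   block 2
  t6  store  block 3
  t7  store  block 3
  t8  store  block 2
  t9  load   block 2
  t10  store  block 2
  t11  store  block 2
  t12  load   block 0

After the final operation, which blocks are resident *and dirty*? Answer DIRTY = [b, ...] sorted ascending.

0: W B3 → L1 miss [D]
1: R B1 → L1 miss wb→B3 [-]
2: R B1 → L1 hit [-]
3: R B2 → L0 miss [-]
4: W B3 → L1 miss [D]
5: R B2 → L0 hit [-]
6: W B3 → L1 hit [D]
7: W B3 → L1 hit [D]
8: W B2 → L0 hit [D]
9: R B2 → L0 hit [D]
10: W B2 → L0 hit [D]
11: W B2 → L0 hit [D]
12: R B0 → L0 miss wb→B2 [-]

DIRTY = [3]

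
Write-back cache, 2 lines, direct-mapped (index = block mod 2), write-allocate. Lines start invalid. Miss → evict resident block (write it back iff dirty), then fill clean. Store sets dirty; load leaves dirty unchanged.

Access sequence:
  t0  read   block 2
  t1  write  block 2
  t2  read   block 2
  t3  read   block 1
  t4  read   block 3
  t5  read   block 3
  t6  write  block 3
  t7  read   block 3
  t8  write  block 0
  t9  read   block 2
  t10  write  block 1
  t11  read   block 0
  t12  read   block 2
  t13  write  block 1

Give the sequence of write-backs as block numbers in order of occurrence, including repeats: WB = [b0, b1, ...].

WB = [2, 0, 3]

  0 | R B2 → L0 miss [-]
  1 | W B2 → L0 hit [D]
  2 | R B2 → L0 hit [D]
  3 | R B1 → L1 miss [-]
  4 | R B3 → L1 miss [-]
  5 | R B3 → L1 hit [-]
  6 | W B3 → L1 hit [D]
  7 | R B3 → L1 hit [D]
  8 | W B0 → L0 miss wb→B2 [D]
  9 | R B2 → L0 miss wb→B0 [-]
  10 | W B1 → L1 miss wb→B3 [D]
  11 | R B0 → L0 miss [-]
  12 | R B2 → L0 miss [-]
  13 | W B1 → L1 hit [D]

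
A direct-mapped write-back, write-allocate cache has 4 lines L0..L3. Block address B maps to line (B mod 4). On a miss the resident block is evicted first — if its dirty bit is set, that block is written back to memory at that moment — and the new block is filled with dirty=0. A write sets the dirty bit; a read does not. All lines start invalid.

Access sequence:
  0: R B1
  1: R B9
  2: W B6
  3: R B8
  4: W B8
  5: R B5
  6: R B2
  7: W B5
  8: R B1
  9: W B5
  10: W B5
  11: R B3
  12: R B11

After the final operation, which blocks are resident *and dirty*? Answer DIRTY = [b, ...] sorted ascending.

0: R B1 → L1 miss [-]
1: R B9 → L1 miss [-]
2: W B6 → L2 miss [D]
3: R B8 → L0 miss [-]
4: W B8 → L0 hit [D]
5: R B5 → L1 miss [-]
6: R B2 → L2 miss wb→B6 [-]
7: W B5 → L1 hit [D]
8: R B1 → L1 miss wb→B5 [-]
9: W B5 → L1 miss [D]
10: W B5 → L1 hit [D]
11: R B3 → L3 miss [-]
12: R B11 → L3 miss [-]

DIRTY = [5, 8]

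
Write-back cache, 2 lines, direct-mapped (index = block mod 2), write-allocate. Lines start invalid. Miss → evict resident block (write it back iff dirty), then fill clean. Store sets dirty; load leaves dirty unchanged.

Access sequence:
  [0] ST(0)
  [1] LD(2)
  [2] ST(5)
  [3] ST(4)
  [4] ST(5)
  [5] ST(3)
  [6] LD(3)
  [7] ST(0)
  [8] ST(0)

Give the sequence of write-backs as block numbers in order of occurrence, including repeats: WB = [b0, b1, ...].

0: W B0 → L0 miss [D]
1: R B2 → L0 miss wb→B0 [-]
2: W B5 → L1 miss [D]
3: W B4 → L0 miss [D]
4: W B5 → L1 hit [D]
5: W B3 → L1 miss wb→B5 [D]
6: R B3 → L1 hit [D]
7: W B0 → L0 miss wb→B4 [D]
8: W B0 → L0 hit [D]

WB = [0, 5, 4]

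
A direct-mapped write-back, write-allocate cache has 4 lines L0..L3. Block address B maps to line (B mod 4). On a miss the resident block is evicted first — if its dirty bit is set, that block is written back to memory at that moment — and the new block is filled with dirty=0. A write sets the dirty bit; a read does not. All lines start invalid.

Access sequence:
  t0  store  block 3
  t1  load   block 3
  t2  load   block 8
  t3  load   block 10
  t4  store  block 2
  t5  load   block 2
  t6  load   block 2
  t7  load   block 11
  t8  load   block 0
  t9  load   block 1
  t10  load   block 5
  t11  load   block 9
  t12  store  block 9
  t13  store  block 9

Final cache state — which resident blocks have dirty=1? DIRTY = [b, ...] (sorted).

0: W B3 → L3 miss [D]
1: R B3 → L3 hit [D]
2: R B8 → L0 miss [-]
3: R B10 → L2 miss [-]
4: W B2 → L2 miss [D]
5: R B2 → L2 hit [D]
6: R B2 → L2 hit [D]
7: R B11 → L3 miss wb→B3 [-]
8: R B0 → L0 miss [-]
9: R B1 → L1 miss [-]
10: R B5 → L1 miss [-]
11: R B9 → L1 miss [-]
12: W B9 → L1 hit [D]
13: W B9 → L1 hit [D]

DIRTY = [2, 9]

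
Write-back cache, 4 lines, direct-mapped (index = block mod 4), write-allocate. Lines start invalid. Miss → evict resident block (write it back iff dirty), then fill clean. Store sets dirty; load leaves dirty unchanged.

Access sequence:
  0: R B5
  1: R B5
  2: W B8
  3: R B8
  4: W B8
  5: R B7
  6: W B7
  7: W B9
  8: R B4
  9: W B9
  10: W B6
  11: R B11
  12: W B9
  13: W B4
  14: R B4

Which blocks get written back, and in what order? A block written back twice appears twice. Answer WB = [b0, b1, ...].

WB = [8, 7]

0: R B5 → L1 miss [-]
1: R B5 → L1 hit [-]
2: W B8 → L0 miss [D]
3: R B8 → L0 hit [D]
4: W B8 → L0 hit [D]
5: R B7 → L3 miss [-]
6: W B7 → L3 hit [D]
7: W B9 → L1 miss [D]
8: R B4 → L0 miss wb→B8 [-]
9: W B9 → L1 hit [D]
10: W B6 → L2 miss [D]
11: R B11 → L3 miss wb→B7 [-]
12: W B9 → L1 hit [D]
13: W B4 → L0 hit [D]
14: R B4 → L0 hit [D]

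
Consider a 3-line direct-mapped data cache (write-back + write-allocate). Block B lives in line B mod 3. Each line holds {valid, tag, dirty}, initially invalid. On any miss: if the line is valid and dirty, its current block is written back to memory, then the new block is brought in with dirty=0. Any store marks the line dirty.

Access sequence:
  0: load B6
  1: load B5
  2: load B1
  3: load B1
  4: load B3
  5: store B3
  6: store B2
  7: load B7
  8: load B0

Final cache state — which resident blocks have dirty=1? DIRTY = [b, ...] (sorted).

0: R B6 -> L0 miss  d=-]
1: R B5 -> L2 miss  d=-]
2: R B1 -> L1 miss  d=-]
3: R B1 -> L1 hit  d=-]
4: R B3 -> L0 miss  d=-]
5: W B3 -> L0 hit  d=D]
6: W B2 -> L2 miss  d=D]
7: R B7 -> L1 miss  d=-]
8: R B0 -> L0 miss wb->B3  d=-]

DIRTY = [2]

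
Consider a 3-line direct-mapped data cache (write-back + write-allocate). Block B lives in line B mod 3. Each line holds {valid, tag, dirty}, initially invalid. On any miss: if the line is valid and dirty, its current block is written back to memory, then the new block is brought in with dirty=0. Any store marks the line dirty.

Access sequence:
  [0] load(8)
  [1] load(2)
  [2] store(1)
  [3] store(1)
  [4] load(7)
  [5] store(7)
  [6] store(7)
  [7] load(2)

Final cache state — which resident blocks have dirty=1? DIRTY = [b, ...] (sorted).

0: R B8 -> L2 miss  d=-]
1: R B2 -> L2 miss  d=-]
2: W B1 -> L1 miss  d=D]
3: W B1 -> L1 hit  d=D]
4: R B7 -> L1 miss wb->B1  d=-]
5: W B7 -> L1 hit  d=D]
6: W B7 -> L1 hit  d=D]
7: R B2 -> L2 hit  d=-]

DIRTY = [7]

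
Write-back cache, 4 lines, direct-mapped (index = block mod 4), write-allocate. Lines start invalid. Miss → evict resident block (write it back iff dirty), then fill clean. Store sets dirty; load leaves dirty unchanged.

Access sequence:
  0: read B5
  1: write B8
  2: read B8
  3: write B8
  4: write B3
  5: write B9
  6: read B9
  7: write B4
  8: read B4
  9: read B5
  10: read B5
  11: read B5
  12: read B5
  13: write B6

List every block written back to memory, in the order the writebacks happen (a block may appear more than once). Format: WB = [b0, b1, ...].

WB = [8, 9]

0: R B5 → L1 miss [-]
1: W B8 → L0 miss [D]
2: R B8 → L0 hit [D]
3: W B8 → L0 hit [D]
4: W B3 → L3 miss [D]
5: W B9 → L1 miss [D]
6: R B9 → L1 hit [D]
7: W B4 → L0 miss wb→B8 [D]
8: R B4 → L0 hit [D]
9: R B5 → L1 miss wb→B9 [-]
10: R B5 → L1 hit [-]
11: R B5 → L1 hit [-]
12: R B5 → L1 hit [-]
13: W B6 → L2 miss [D]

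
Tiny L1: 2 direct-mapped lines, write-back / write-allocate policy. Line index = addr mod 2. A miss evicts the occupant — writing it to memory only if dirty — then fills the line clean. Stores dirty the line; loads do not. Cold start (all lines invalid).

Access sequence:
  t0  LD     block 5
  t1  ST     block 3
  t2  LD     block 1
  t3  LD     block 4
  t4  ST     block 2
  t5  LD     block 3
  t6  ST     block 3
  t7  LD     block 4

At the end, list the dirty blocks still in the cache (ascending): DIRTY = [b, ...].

DIRTY = [3]

  0 | R B5 → L1 miss [-]
  1 | W B3 → L1 miss [D]
  2 | R B1 → L1 miss wb→B3 [-]
  3 | R B4 → L0 miss [-]
  4 | W B2 → L0 miss [D]
  5 | R B3 → L1 miss [-]
  6 | W B3 → L1 hit [D]
  7 | R B4 → L0 miss wb→B2 [-]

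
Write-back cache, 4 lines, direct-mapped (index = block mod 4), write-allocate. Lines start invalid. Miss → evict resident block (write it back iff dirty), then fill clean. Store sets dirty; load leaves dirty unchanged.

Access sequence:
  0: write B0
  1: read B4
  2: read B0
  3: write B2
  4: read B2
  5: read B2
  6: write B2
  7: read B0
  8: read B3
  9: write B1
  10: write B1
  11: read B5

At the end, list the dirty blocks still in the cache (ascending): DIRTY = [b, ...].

DIRTY = [2]

  0 | W B0 → L0 miss [D]
  1 | R B4 → L0 miss wb→B0 [-]
  2 | R B0 → L0 miss [-]
  3 | W B2 → L2 miss [D]
  4 | R B2 → L2 hit [D]
  5 | R B2 → L2 hit [D]
  6 | W B2 → L2 hit [D]
  7 | R B0 → L0 hit [-]
  8 | R B3 → L3 miss [-]
  9 | W B1 → L1 miss [D]
  10 | W B1 → L1 hit [D]
  11 | R B5 → L1 miss wb→B1 [-]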